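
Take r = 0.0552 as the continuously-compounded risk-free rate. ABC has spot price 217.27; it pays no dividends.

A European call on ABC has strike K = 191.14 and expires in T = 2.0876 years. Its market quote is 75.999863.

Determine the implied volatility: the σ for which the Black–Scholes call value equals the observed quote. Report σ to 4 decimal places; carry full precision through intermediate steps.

At σ = 0.4485 the Black–Scholes value reproduces the quote:
σ√T = 0.4485·√2.0876 = 0.648017
d₁ = (ln(S/K) + (r+σ²/2)T) / (σ√T) = (ln(217.27/191.14) + (0.0552+0.4485²/2)·2.0876) / 0.648017 = (0.128135 + 0.325198) / 0.648017 = 0.699570
d₂ = d₁ − σ√T = 0.699570 − 0.648017 = 0.051553
e^{−rT} = 0.891156
N(d₁) = 0.757902,  N(d₂) = 0.520558
V = S·N(d₁) − K·e^{−rT}·N(d₂) = 164.669378 − 88.669516 = 75.999863 (the quoted price), and the Black–Scholes price is strictly increasing in σ, so σ is unique

sigma = 0.4485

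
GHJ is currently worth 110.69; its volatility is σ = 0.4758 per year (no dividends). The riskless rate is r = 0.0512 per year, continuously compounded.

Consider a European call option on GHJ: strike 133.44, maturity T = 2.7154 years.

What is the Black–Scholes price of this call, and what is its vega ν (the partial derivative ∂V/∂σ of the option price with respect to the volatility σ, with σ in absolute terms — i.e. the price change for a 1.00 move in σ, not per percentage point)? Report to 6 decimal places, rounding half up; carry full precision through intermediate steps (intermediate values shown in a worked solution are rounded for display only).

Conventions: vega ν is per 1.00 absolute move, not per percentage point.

price = 31.930105
ν = 68.889462

σ√T = 0.4758·√2.7154 = 0.784046
d₁ = (ln(S/K) + (r+σ²/2)T) / (σ√T) = (ln(110.69/133.44) + (0.0512+0.4758²/2)·2.7154) / 0.784046 = (-0.186918 + 0.446392) / 0.784046 = 0.330942
d₂ = d₁ − σ√T = 0.330942 − 0.784046 = -0.453103
e^{−rT} = 0.870203
N(d₁) = 0.629656,  N(d₂) = 0.325237
Call price V = S·N(d₁) − K·e^{−rT}·N(d₂) = 69.696617 − 37.766512 = 31.930105
φ(d₁) = (1/√(2π))·e^{−d₁²/2} = 0.377683
ν = S·φ(d₁)·√T = 68.889462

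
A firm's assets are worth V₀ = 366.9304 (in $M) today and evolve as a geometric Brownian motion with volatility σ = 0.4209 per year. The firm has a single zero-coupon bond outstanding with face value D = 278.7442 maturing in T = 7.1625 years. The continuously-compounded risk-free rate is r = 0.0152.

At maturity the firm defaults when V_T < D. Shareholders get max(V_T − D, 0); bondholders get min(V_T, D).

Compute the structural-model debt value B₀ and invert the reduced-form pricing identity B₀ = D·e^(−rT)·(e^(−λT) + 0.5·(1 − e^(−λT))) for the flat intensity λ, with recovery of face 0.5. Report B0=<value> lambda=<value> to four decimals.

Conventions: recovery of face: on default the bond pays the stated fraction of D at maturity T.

B0=170.1393 lambda=0.1422

Work the structural quantities from V₀ = 366.9304 against face 278.7442:
d₁ = [ln(V₀/D) + (r + σ²/2)T] / (σ√T)
   = [ln(366.9304/278.7442) + (0.0152 + 0.5·0.4209²)·7.1625] / (0.4209·√7.1625)
   = [0.274878 + 0.743313] / 1.126448 = 0.903895
d₂ = d₁ − σ√T = 0.903895 − 1.126448 = -0.222554
N(d₁) = 0.816974,  N(d₂) = 0.411941,  e^(−rT) = 0.896847
E₀ = V₀·N(d₁) − D·e^(−rT)·N(d₂)
   = 366.9304·0.816974 − 278.7442·0.896847·0.411941 = 196.791111
B₀ = V₀ − E₀ = 366.9304 − 196.791111 = 170.139289
e^(−λT) = (B₀·e^(rT)/D − 0.5)/(1 − 0.5) = (170.1393·1.115017/278.7442 − 0.5)/0.5 = 0.36116395
λ = −ln(0.36116395)/7.1625 = 0.142188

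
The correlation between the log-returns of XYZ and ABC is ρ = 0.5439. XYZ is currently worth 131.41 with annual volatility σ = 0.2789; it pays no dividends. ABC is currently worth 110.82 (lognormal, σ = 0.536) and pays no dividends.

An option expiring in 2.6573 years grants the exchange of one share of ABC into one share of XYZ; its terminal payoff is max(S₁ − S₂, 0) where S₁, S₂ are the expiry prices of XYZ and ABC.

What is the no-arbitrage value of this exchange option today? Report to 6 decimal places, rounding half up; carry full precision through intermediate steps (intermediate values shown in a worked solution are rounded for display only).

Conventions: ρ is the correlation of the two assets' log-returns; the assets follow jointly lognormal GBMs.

exchange price = 45.844751

σ_eff = √(σ₁² + σ₂² − 2ρσ₁σ₂) = √(0.2789² + 0.536² − 2·0.5439·0.2789·0.536) = 0.449962
d₁ = (ln(S₁/S₂) + (q₂ − q₁ + σ_eff²/2)T) / (σ_eff√T) = (ln(131.41/110.82) + (0.0 − 0.0 + 0.101233)·2.6573) / 0.733493 = 0.599080
d₂ = d₁ − σ_eff√T = 0.599080 − 0.733493 = -0.134413
N(d₁) = 0.725440,  N(d₂) = 0.446538
V = S₁·e^{−q₁T}·N(d₁) − S₂·e^{−q₂T}·N(d₂) = 95.330096 − 49.485345 = 45.844751
Key observation: pricing in ABC-units makes this a unit-strike call on the ratio S₁/S₂ — the risk-free rate cancels and cannot affect the value.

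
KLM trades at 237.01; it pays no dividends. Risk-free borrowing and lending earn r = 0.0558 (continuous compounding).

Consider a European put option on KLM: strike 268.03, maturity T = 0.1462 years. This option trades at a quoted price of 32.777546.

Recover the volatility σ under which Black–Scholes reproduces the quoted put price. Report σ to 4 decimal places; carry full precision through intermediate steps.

sigma = 0.3612

At σ = 0.3612 the Black–Scholes value reproduces the quote:
σ√T = 0.3612·√0.1462 = 0.138109
d₁ = (ln(S/K) + (r+σ²/2)T) / (σ√T) = (ln(237.01/268.03) + (0.0558+0.3612²/2)·0.1462) / 0.138109 = (-0.122997 + 0.017695) / 0.138109 = -0.762454
d₂ = d₁ − σ√T = -0.762454 − 0.138109 = -0.900563
e^{−rT} = 0.991875
N(−d₁) = 0.777105,  N(−d₂) = 0.816090
V = K·e^{−rT}·N(−d₂) − S·N(−d₁) = 216.959295 − 184.181749 = 32.777546 (equal to the quote); since ∂V/∂σ > 0 for all σ, the implied volatility is unique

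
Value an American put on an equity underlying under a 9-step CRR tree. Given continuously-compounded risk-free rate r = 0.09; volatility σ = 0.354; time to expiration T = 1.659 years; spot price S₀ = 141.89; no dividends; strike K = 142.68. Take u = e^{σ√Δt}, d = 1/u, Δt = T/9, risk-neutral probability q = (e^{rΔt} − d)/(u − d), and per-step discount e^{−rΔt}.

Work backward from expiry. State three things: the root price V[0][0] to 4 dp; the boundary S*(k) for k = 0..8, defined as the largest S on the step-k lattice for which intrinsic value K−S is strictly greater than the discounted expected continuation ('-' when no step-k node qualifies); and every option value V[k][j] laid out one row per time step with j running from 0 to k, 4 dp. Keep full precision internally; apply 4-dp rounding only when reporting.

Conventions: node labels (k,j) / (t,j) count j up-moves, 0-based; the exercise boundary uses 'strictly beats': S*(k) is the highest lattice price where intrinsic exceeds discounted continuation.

params: Δt=0.18433 u=1.16414 d=0.85900 q=0.51690 e^(-rΔt)=0.98355
t_9 payoffs: 106.5482 93.7130 76.3184 52.7445 20.7965 0.0000 0.0000 0.0000 0.0000 0.0000
t_8: node(8,0) S=42.0626 payoff=100.6174 vs cont=98.2698 → 100.6174 [stop]  node(8,1) S=57.0046 payoff=85.6754 vs cont=83.3278 → 85.6754 [stop]  node(8,2) S=77.2546 payoff=65.4254 vs cont=63.0779 → 65.4254 [stop]  node(8,3) S=104.6979 payoff=37.9821 vs cont=35.6346 → 37.9821 [stop]  node(8,4) S=141.8900 payoff=0.7900 vs cont=9.8815 → 9.8815 [wait]  node(8,5) S=192.2940 payoff=0.0000 vs cont=0.0000 → 0.0000 [wait]  node(8,6) S=260.6031 payoff=0.0000 vs cont=0.0000 → 0.0000 [wait]  node(8,7) S=353.1778 payoff=0.0000 vs cont=0.0000 → 0.0000 [wait]  node(8,8) S=478.6380 payoff=0.0000 vs cont=0.0000 → 0.0000 [wait]  ⇒ S*(8)=104.6979
t_7: node(7,0) S=48.9670 payoff=93.7130 vs cont=91.3655 → 93.7130 [stop]  node(7,1) S=66.3616 payoff=76.3184 vs cont=73.9708 → 76.3184 [stop]  node(7,2) S=89.9355 payoff=52.7445 vs cont=50.3970 → 52.7445 [stop]  node(7,3) S=121.8835 payoff=20.7965 vs cont=23.0711 → 23.0711 [wait]  node(7,4) S=165.1805 payoff=0.0000 vs cont=4.6953 → 4.6953 [wait]  node(7,5) S=223.8580 payoff=0.0000 vs cont=0.0000 → 0.0000 [wait]  node(7,6) S=303.3796 payoff=0.0000 vs cont=0.0000 → 0.0000 [wait]  node(7,7) S=411.1500 payoff=0.0000 vs cont=0.0000 → 0.0000 [wait]  ⇒ S*(7)=89.9355
t_6: node(6,0) S=57.0046 payoff=85.6754 vs cont=83.3278 → 85.6754 [stop]  node(6,1) S=77.2546 payoff=65.4254 vs cont=63.0779 → 65.4254 [stop]  node(6,2) S=104.6979 payoff=37.9821 vs cont=36.7909 → 37.9821 [stop]  node(6,3) S=141.8900 payoff=0.7900 vs cont=13.3493 → 13.3493 [wait]  node(6,4) S=192.2940 payoff=0.0000 vs cont=2.2310 → 2.2310 [wait]  node(6,5) S=260.6031 payoff=0.0000 vs cont=0.0000 → 0.0000 [wait]  node(6,6) S=353.1778 payoff=0.0000 vs cont=0.0000 → 0.0000 [wait]  ⇒ S*(6)=104.6979
t_5: node(5,0) S=66.3616 payoff=76.3184 vs cont=73.9708 → 76.3184 [stop]  node(5,1) S=89.9355 payoff=52.7445 vs cont=50.3970 → 52.7445 [stop]  node(5,2) S=121.8835 payoff=20.7965 vs cont=24.8341 → 24.8341 [wait]  node(5,3) S=165.1805 payoff=0.0000 vs cont=7.4772 → 7.4772 [wait]  node(5,4) S=223.8580 payoff=0.0000 vs cont=1.0601 → 1.0601 [wait]  node(5,5) S=303.3796 payoff=0.0000 vs cont=0.0000 → 0.0000 [wait]  ⇒ S*(5)=89.9355
t_4: node(4,0) S=77.2546 payoff=65.4254 vs cont=63.0779 → 65.4254 [stop]  node(4,1) S=104.6979 payoff=37.9821 vs cont=37.6872 → 37.9821 [stop]  node(4,2) S=141.8900 payoff=0.7900 vs cont=15.6014 → 15.6014 [wait]  node(4,3) S=192.2940 payoff=0.0000 vs cont=4.0917 → 4.0917 [wait]  node(4,4) S=260.6031 payoff=0.0000 vs cont=0.5037 → 0.5037 [wait]  ⇒ S*(4)=104.6979
t_3: node(3,0) S=89.9355 payoff=52.7445 vs cont=50.3970 → 52.7445 [stop]  node(3,1) S=121.8835 payoff=20.7965 vs cont=25.9790 → 25.9790 [wait]  node(3,2) S=165.1805 payoff=0.0000 vs cont=9.4933 → 9.4933 [wait]  node(3,3) S=223.8580 payoff=0.0000 vs cont=2.2003 → 2.2003 [wait]  ⇒ S*(3)=89.9355
t_2: node(2,0) S=104.6979 payoff=37.9821 vs cont=38.2693 → 38.2693 [wait]  node(2,1) S=141.8900 payoff=0.7900 vs cont=17.1703 → 17.1703 [wait]  node(2,2) S=192.2940 payoff=0.0000 vs cont=5.6294 → 5.6294 [wait]  ⇒ S*(2)=-
t_1: node(1,0) S=121.8835 payoff=20.7965 vs cont=26.9131 → 26.9131 [wait]  node(1,1) S=165.1805 payoff=0.0000 vs cont=11.0205 → 11.0205 [wait]  ⇒ S*(1)=-
t_0: node(0,0) S=141.8900 payoff=0.7900 vs cont=18.3906 → 18.3906 [wait]  ⇒ S*(0)=-

price = 18.3906
boundary = - - - 89.9355 104.6979 89.9355 104.6979 89.9355 104.6979
tree:
18.3906
26.9131 11.0205
38.2693 17.1703 5.6294
52.7445 25.9790 9.4933 2.2003
65.4254 37.9821 15.6014 4.0917 0.5037
76.3184 52.7445 24.8341 7.4772 1.0601 0.0000
85.6754 65.4254 37.9821 13.3493 2.2310 0.0000 0.0000
93.7130 76.3184 52.7445 23.0711 4.6953 0.0000 0.0000 0.0000
100.6174 85.6754 65.4254 37.9821 9.8815 0.0000 0.0000 0.0000 0.0000
106.5482 93.7130 76.3184 52.7445 20.7965 0.0000 0.0000 0.0000 0.0000 0.0000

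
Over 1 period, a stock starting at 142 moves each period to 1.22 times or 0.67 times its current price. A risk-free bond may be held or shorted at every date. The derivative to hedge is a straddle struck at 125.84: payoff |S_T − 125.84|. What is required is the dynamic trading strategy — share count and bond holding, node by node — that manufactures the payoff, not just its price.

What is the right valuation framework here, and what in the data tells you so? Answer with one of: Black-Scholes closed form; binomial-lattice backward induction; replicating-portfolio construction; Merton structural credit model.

framework: replicating-portfolio construction

Key observation: since the answer must list Δ and B at each node of the 1.22/0.67 lattice on 142, the replicating-portfolio method — solving the two-state system at every node — is the one that applies.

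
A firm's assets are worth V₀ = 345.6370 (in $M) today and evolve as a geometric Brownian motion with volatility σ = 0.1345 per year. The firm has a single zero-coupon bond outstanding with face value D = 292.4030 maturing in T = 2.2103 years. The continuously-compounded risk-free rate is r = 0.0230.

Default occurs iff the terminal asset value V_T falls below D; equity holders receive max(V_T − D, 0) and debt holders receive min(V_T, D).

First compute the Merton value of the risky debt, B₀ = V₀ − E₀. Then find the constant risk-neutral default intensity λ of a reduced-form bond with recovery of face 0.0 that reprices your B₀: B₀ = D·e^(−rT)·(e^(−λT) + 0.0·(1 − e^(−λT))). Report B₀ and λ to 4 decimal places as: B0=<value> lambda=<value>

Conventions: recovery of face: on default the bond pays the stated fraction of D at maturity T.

B0=273.5921 lambda=0.0071

Apply the equity-as-call identities (strike 292.4030, horizon 2.2103 years):
d₁ = [ln(V₀/D) + (r + σ²/2)T] / (σ√T)
   = [ln(345.6370/292.4030) + (0.0230 + 0.5·0.1345²)·2.2103] / (0.1345·√2.2103)
   = [0.167256 + 0.070829] / 0.199962 = 1.190652
d₂ = d₁ − σ√T = 1.190652 − 0.199962 = 0.990690
N(d₁) = 0.883105,  N(d₂) = 0.839082,  e^(−rT) = 0.950434
E₀ = V₀·N(d₁) − D·e^(−rT)·N(d₂)
   = 345.6370·0.883105 − 292.4030·0.950434·0.839082 = 72.044881
B₀ = V₀ − E₀ = 345.6370 − 72.044881 = 273.592119
e^(−λT) = (B₀·e^(rT)/D − 0)/(1 − 0) = (273.5921·1.052151/292.4030 − 0)/1 = 0.98446417
λ = −ln(0.98446417)/2.2103 = 0.007084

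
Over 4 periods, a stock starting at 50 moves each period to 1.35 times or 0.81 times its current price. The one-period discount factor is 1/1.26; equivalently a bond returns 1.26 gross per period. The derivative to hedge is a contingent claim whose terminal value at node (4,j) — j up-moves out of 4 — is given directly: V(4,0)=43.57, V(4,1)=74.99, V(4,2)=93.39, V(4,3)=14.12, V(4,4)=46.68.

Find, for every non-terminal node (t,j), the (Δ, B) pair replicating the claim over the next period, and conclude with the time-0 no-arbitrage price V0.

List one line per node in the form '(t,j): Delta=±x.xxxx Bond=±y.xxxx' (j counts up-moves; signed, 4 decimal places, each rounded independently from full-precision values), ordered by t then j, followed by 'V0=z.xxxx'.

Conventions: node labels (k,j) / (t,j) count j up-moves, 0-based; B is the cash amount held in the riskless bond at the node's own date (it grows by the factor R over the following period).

(0,0): Delta=-0.1344 Bond=22.5733
(1,0): Delta=-1.4131 Bond=80.2310
(1,1): Delta=0.0191 Bond=18.0847
(2,0): Delta=0.9216 Bond=24.5013
(2,1): Delta=-1.6933 Bond=116.4089
(2,2): Delta=0.2245 Bond=4.0622
(3,0): Delta=2.1897 Bond=-2.8254
(3,1): Delta=0.7694 Bond=37.6111
(3,2): Delta=-1.9888 Bond=168.4881
(3,3): Delta=0.4901 Bond=-27.5556
V0=15.8538

Since d<R<u, set p* = (R−d)/(u−d) = 0.8333; price each node as the discounted p*-expectation of its children.
Terminal payoffs: V(4,0)=43.5700, V(4,1)=74.9900, V(4,2)=93.3900, V(4,3)=14.1200, V(4,4)=46.6800
(3,0): S=26.5721. Δ = (V_up−V_dn)/(S_up−S_dn) = (74.9900−43.5700)/(35.8723−21.5234) = 2.1897. V = [p*·74.9900 + (1−p*)·43.5700]/1.26 = 55.3598. B = V − Δ·S = -2.8254.
(3,1): S=44.2868. Δ = (V_up−V_dn)/(S_up−S_dn) = (93.3900−74.9900)/(59.7871−35.8723) = 0.7694. V = [p*·93.3900 + (1−p*)·74.9900]/1.26 = 71.6852. B = V − Δ·S = 37.6111.
(3,2): S=73.8113. Δ = (V_up−V_dn)/(S_up−S_dn) = (14.1200−93.3900)/(99.6452−59.7871) = -1.9888. V = [p*·14.1200 + (1−p*)·93.3900]/1.26 = 21.6918. B = V − Δ·S = 168.4881.
(3,3): S=123.0188. Δ = (V_up−V_dn)/(S_up−S_dn) = (46.6800−14.1200)/(166.0753−99.6452) = 0.4901. V = [p*·46.6800 + (1−p*)·14.1200]/1.26 = 32.7407. B = V − Δ·S = -27.5556.
(2,0): S=32.8050. Δ = (V_up−V_dn)/(S_up−S_dn) = (71.6852−55.3598)/(44.2868−26.5721) = 0.9216. V = [p*·71.6852 + (1−p*)·55.3598]/1.26 = 54.7336. B = V − Δ·S = 24.5013.
(2,1): S=54.6750. Δ = (V_up−V_dn)/(S_up−S_dn) = (21.6918−71.6852)/(73.8113−44.2868) = -1.6933. V = [p*·21.6918 + (1−p*)·71.6852]/1.26 = 23.8286. B = V − Δ·S = 116.4089.
(2,2): S=91.1250. Δ = (V_up−V_dn)/(S_up−S_dn) = (32.7407−21.6918)/(123.0188−73.8113) = 0.2245. V = [p*·32.7407 + (1−p*)·21.6918]/1.26 = 24.5232. B = V − Δ·S = 4.0622.
(1,0): S=40.5000. Δ = (V_up−V_dn)/(S_up−S_dn) = (23.8286−54.7336)/(54.6750−32.8050) = -1.4131. V = [p*·23.8286 + (1−p*)·54.7336]/1.26 = 22.9995. B = V − Δ·S = 80.2310.
(1,1): S=67.5000. Δ = (V_up−V_dn)/(S_up−S_dn) = (24.5232−23.8286)/(91.1250−54.6750) = 0.0191. V = [p*·24.5232 + (1−p*)·23.8286]/1.26 = 19.3710. B = V − Δ·S = 18.0847.
(0,0): S=50.0000. Δ = (V_up−V_dn)/(S_up−S_dn) = (19.3710−22.9995)/(67.5000−40.5000) = -0.1344. V = [p*·19.3710 + (1−p*)·22.9995]/1.26 = 15.8538. B = V − Δ·S = 22.5733.
As a check, the time-0 holding Δ(0,0)·S0 + B(0,0) comes to 15.8538 — exactly V0.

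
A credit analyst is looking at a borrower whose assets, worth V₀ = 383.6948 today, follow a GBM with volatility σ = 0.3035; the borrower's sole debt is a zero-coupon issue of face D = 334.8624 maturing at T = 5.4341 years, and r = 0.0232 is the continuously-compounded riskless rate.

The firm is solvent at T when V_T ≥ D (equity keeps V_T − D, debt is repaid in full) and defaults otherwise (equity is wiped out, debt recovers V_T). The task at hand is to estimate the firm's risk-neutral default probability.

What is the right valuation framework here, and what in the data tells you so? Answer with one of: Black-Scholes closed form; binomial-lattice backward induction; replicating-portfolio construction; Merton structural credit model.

framework: Merton structural credit model

Key observation: the question is about default risk generated by asset-value dynamics against a debt face of 334.8624 — the structural framework prices exactly that.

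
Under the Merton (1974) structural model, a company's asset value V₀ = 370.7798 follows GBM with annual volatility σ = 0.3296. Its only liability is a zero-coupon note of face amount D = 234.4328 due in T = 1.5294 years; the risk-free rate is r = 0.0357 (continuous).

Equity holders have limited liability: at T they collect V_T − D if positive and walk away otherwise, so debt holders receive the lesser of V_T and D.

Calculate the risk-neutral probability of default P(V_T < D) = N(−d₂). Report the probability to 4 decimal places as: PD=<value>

PD=0.1458

Work the structural quantities from V₀ = 370.7798 against face 234.4328:
d₁ = [ln(V₀/D) + (r + σ²/2)T] / (σ√T)
   = [ln(370.7798/234.4328) + (0.0357 + 0.5·0.3296²)·1.5294] / (0.3296·√1.5294)
   = [0.458439 + 0.137674] / 0.407613 = 1.462449
d₂ = d₁ − σ√T = 1.462449 − 0.407613 = 1.054837
risk-neutral PD = N(−d₂) = N(-1.054837) = 0.145750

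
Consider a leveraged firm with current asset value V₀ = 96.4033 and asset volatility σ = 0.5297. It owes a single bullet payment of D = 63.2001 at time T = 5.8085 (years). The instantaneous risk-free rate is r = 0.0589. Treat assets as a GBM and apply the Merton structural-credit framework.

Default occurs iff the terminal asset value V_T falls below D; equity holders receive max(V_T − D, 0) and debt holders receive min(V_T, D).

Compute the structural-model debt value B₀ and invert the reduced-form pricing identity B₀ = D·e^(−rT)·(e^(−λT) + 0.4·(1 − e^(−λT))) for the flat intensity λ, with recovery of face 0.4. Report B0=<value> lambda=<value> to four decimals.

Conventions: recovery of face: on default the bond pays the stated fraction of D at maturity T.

Work the structural quantities from V₀ = 96.4033 against face 63.2001:
d₁ = [ln(V₀/D) + (r + σ²/2)T] / (σ√T)
   = [ln(96.4033/63.2001) + (0.0589 + 0.5·0.5297²)·5.8085] / (0.5297·√5.8085)
   = [0.422235 + 1.157001] / 1.276621 = 1.237044
d₂ = d₁ − σ√T = 1.237044 − 1.276621 = -0.039577
N(d₁) = 0.891965,  N(d₂) = 0.484215,  e^(−rT) = 0.710263
E₀ = V₀·N(d₁) − D·e^(−rT)·N(d₂)
   = 96.4033·0.891965 − 63.2001·0.710263·0.484215 = 64.252561
B₀ = V₀ − E₀ = 96.4033 − 64.252561 = 32.150739
e^(−λT) = (B₀·e^(rT)/D − 0.4)/(1 − 0.4) = (32.1507·1.407930/63.2001 − 0.4)/0.6 = 0.52705349
λ = −ln(0.52705349)/5.8085 = 0.110261

B0=32.1507 lambda=0.1103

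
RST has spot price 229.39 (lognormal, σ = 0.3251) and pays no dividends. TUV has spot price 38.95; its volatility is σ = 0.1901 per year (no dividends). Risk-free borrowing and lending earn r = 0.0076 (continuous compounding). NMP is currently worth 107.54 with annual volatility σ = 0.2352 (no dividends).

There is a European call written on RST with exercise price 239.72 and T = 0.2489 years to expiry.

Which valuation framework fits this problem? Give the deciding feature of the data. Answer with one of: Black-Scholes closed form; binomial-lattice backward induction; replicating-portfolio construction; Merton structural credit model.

framework: Black-Scholes closed form

Key observation: the instrument is a plain European call (strike 239.72) on a lognormal asset; the exact continuous-time formula applies directly.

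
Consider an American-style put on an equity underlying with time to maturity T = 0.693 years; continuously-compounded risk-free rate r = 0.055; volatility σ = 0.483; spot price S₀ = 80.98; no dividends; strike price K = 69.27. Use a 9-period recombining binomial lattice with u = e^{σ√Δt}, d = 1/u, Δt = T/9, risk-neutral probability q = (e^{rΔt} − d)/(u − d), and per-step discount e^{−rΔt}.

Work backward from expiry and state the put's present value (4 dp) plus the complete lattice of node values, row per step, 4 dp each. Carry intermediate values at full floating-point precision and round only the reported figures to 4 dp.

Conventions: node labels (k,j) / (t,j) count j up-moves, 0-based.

Δt=0.07700  u=1.14342  d=0.87457  q=0.48233  discount=0.99577
step 9 (expiry): payoffs max(K−S,0) = 45.0311 37.5796 27.8374 15.1003 0.0000 0.0000 0.0000 0.0000 0.0000 0.0000
k=8: (k=8,j=0): S=27.7153, K−S=41.5547, hold=41.2619 ⇒ V=41.5547 exercise | (k=8,j=1): S=36.2355, K−S=33.0345, hold=32.7417 ⇒ V=33.0345 exercise | (k=8,j=2): S=47.3750, K−S=21.8950, hold=21.6023 ⇒ V=21.8950 exercise | (k=8,j=3): S=61.9389, K−S=7.3311, hold=7.7840 ⇒ V=7.7840 continue | (k=8,j=4): S=80.9800, K−S=0.0000, hold=0.0000 ⇒ V=0.0000 continue | (k=8,j=5): S=105.8747, K−S=0.0000, hold=0.0000 ⇒ V=0.0000 continue | (k=8,j=6): S=138.4225, K−S=0.0000, hold=0.0000 ⇒ V=0.0000 continue | (k=8,j=7): S=180.9760, K−S=0.0000, hold=0.0000 ⇒ V=0.0000 continue | (k=8,j=8): S=236.6113, K−S=0.0000, hold=0.0000 ⇒ V=0.0000 continue
k=7: (k=7,j=0): S=31.6904, K−S=37.5796, hold=37.2869 ⇒ V=37.5796 exercise | (k=7,j=1): S=41.4326, K−S=27.8374, hold=27.5447 ⇒ V=27.8374 exercise | (k=7,j=2): S=54.1697, K−S=15.1003, hold=15.0251 ⇒ V=15.1003 exercise | (k=7,j=3): S=70.8224, K−S=0.0000, hold=4.0125 ⇒ V=4.0125 continue | (k=7,j=4): S=92.5945, K−S=0.0000, hold=0.0000 ⇒ V=0.0000 continue | (k=7,j=5): S=121.0596, K−S=0.0000, hold=0.0000 ⇒ V=0.0000 continue | (k=7,j=6): S=158.2756, K−S=0.0000, hold=0.0000 ⇒ V=0.0000 continue | (k=7,j=7): S=206.9323, K−S=0.0000, hold=0.0000 ⇒ V=0.0000 continue
k=6: (k=6,j=0): S=36.2355, K−S=33.0345, hold=32.7417 ⇒ V=33.0345 exercise | (k=6,j=1): S=47.3750, K−S=21.8950, hold=21.6023 ⇒ V=21.8950 exercise | (k=6,j=2): S=61.9389, K−S=7.3311, hold=9.7111 ⇒ V=9.7111 continue | (k=6,j=3): S=80.9800, K−S=0.0000, hold=2.0684 ⇒ V=2.0684 continue | (k=6,j=4): S=105.8747, K−S=0.0000, hold=0.0000 ⇒ V=0.0000 continue | (k=6,j=5): S=138.4225, K−S=0.0000, hold=0.0000 ⇒ V=0.0000 continue | (k=6,j=6): S=180.9760, K−S=0.0000, hold=0.0000 ⇒ V=0.0000 continue
k=5: (k=5,j=0): S=41.4326, K−S=27.8374, hold=27.5447 ⇒ V=27.8374 exercise | (k=5,j=1): S=54.1697, K−S=15.1003, hold=15.9507 ⇒ V=15.9507 continue | (k=5,j=2): S=70.8224, K−S=0.0000, hold=5.9994 ⇒ V=5.9994 continue | (k=5,j=3): S=92.5945, K−S=0.0000, hold=1.0662 ⇒ V=1.0662 continue | (k=5,j=4): S=121.0596, K−S=0.0000, hold=0.0000 ⇒ V=0.0000 continue | (k=5,j=5): S=158.2756, K−S=0.0000, hold=0.0000 ⇒ V=0.0000 continue
k=4: (k=4,j=0): S=47.3750, K−S=21.8950, hold=22.0107 ⇒ V=22.0107 continue | (k=4,j=1): S=61.9389, K−S=7.3311, hold=11.1038 ⇒ V=11.1038 continue | (k=4,j=2): S=80.9800, K−S=0.0000, hold=3.6047 ⇒ V=3.6047 continue | (k=4,j=3): S=105.8747, K−S=0.0000, hold=0.5496 ⇒ V=0.5496 continue | (k=4,j=4): S=138.4225, K−S=0.0000, hold=0.0000 ⇒ V=0.0000 continue
k=3: (k=3,j=0): S=54.1697, K−S=15.1003, hold=16.6792 ⇒ V=16.6792 continue | (k=3,j=1): S=70.8224, K−S=0.0000, hold=7.4551 ⇒ V=7.4551 continue | (k=3,j=2): S=92.5945, K−S=0.0000, hold=2.1221 ⇒ V=2.1221 continue | (k=3,j=3): S=121.0596, K−S=0.0000, hold=0.2833 ⇒ V=0.2833 continue
k=2: (k=2,j=0): S=61.9389, K−S=7.3311, hold=12.1785 ⇒ V=12.1785 continue | (k=2,j=1): S=80.9800, K−S=0.0000, hold=4.8622 ⇒ V=4.8622 continue | (k=2,j=2): S=105.8747, K−S=0.0000, hold=1.2300 ⇒ V=1.2300 continue
k=1: (k=1,j=0): S=70.8224, K−S=0.0000, hold=8.6131 ⇒ V=8.6131 continue | (k=1,j=1): S=92.5945, K−S=0.0000, hold=3.0971 ⇒ V=3.0971 continue
k=0: (k=0,j=0): S=80.9800, K−S=0.0000, hold=5.9274 ⇒ V=5.9274 continue

price = 5.9274
tree:
5.9274
8.6131 3.0971
12.1785 4.8622 1.2300
16.6792 7.4551 2.1221 0.2833
22.0107 11.1038 3.6047 0.5496 0.0000
27.8374 15.9507 5.9994 1.0662 0.0000 0.0000
33.0345 21.8950 9.7111 2.0684 0.0000 0.0000 0.0000
37.5796 27.8374 15.1003 4.0125 0.0000 0.0000 0.0000 0.0000
41.5547 33.0345 21.8950 7.7840 0.0000 0.0000 0.0000 0.0000 0.0000
45.0311 37.5796 27.8374 15.1003 0.0000 0.0000 0.0000 0.0000 0.0000 0.0000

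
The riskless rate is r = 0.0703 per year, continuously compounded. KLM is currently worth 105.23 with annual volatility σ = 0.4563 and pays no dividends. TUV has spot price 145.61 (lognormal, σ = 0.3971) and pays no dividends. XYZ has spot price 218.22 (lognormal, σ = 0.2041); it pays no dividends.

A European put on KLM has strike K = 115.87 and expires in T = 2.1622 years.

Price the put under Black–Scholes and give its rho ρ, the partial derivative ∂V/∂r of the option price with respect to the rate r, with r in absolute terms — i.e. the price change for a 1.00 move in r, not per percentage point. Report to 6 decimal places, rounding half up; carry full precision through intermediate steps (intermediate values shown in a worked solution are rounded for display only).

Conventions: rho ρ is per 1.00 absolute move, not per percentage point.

price = 24.138689
ρ = -129.052143

σ√T = 0.4563·√2.1622 = 0.670963
d₁ = (ln(S/K) + (r+σ²/2)T) / (σ√T) = (ln(105.23/115.87) + (0.0703+0.4563²/2)·2.1622) / 0.670963 = (-0.096320 + 0.377098) / 0.670963 = 0.418470
d₂ = d₁ − σ√T = 0.418470 − 0.670963 = -0.252493
e^{−rT} = 0.858986
N(−d₁) = 0.337802,  N(−d₂) = 0.599670
Put price V = K·e^{−rT}·N(−d₂) − S·N(−d₁) = 59.685571 − 35.546883 = 24.138689
ρ = −K·T·e^{−rT}·N(−d₂) = -129.052143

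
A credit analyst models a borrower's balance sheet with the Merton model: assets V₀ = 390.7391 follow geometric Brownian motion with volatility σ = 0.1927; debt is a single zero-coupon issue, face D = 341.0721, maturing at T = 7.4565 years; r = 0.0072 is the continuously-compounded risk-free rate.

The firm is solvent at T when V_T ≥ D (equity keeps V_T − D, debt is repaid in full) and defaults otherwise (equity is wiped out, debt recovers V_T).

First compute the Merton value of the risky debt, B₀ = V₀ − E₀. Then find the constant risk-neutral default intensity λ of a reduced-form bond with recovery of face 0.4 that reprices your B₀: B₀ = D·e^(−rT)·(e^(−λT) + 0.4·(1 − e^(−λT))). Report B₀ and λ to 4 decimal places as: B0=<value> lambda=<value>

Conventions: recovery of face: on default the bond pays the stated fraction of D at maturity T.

B0=278.2732 lambda=0.0354

Work the structural quantities from V₀ = 390.7391 against face 341.0721:
d₁ = [ln(V₀/D) + (r + σ²/2)T] / (σ√T)
   = [ln(390.7391/341.0721) + (0.0072 + 0.5·0.1927²)·7.4565] / (0.1927·√7.4565)
   = [0.135946 + 0.192129] / 0.526198 = 0.623482
d₂ = d₁ − σ√T = 0.623482 − 0.526198 = 0.097284
N(d₁) = 0.733516,  N(d₂) = 0.538750,  e^(−rT) = 0.947729
E₀ = V₀·N(d₁) − D·e^(−rT)·N(d₂)
   = 390.7391·0.733516 − 341.0721·0.947729·0.538750 = 112.465918
B₀ = V₀ − E₀ = 390.7391 − 112.465918 = 278.273182
e^(−λT) = (B₀·e^(rT)/D − 0.4)/(1 − 0.4) = (278.2732·1.055154/341.0721 − 0.4)/0.6 = 0.76812821
λ = −ln(0.76812821)/7.4565 = 0.035378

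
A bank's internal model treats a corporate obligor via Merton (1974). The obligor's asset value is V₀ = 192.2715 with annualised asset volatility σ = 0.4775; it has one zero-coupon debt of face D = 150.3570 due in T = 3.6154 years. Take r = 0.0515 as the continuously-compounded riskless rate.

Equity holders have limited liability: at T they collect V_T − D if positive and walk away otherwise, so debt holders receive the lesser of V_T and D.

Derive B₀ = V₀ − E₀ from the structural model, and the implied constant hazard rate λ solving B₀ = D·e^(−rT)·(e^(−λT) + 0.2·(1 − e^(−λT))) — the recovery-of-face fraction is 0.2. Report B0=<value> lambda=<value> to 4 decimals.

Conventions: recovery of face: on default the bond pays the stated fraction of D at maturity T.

B0=97.3811 lambda=0.0888

Apply the equity-as-call identities (strike 150.3570, horizon 3.6154 years):
d₁ = [ln(V₀/D) + (r + σ²/2)T] / (σ√T)
   = [ln(192.2715/150.3570) + (0.0515 + 0.5·0.4775²)·3.6154] / (0.4775·√3.6154)
   = [0.245896 + 0.598360] / 0.907928 = 0.929871
d₂ = d₁ − σ√T = 0.929871 − 0.907928 = 0.021942
N(d₁) = 0.823781,  N(d₂) = 0.508753,  e^(−rT) = 0.830113
E₀ = V₀·N(d₁) − D·e^(−rT)·N(d₂)
   = 192.2715·0.823781 − 150.3570·0.830113·0.508753 = 94.890436
B₀ = V₀ − E₀ = 192.2715 − 94.890436 = 97.381064
e^(−λT) = (B₀·e^(rT)/D − 0.2)/(1 − 0.2) = (97.3811·1.204655/150.3570 − 0.2)/0.8 = 0.72526732
λ = −ln(0.72526732)/3.6154 = 0.088846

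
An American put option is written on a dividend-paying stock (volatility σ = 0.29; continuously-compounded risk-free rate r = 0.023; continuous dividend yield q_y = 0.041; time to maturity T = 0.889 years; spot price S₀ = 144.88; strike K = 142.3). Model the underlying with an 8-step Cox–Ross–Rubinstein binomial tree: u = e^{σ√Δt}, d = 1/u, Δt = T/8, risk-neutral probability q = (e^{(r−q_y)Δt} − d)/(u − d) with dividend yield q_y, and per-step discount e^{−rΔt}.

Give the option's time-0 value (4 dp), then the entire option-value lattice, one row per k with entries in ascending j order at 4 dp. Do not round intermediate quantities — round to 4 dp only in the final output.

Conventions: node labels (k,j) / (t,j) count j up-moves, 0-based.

price = 14.8814
tree:
14.8814
20.5233 8.4857
27.4808 12.6484 3.7533
35.5731 18.3413 6.1820 0.9856
44.3371 25.7068 9.9859 1.8488 0.0000
53.0858 34.5366 15.7109 3.4681 0.0000 0.0000
61.2103 44.0500 23.8042 6.5054 0.0000 0.0000 0.0000
68.6594 52.9946 34.0231 12.2029 0.0000 0.0000 0.0000 0.0000
75.4451 61.1849 43.8829 22.8903 0.0000 0.0000 0.0000 0.0000 0.0000

Δt=0.11113  u=1.10150  d=0.90785  q=0.46553  discount=0.99745
step 8 (expiry): payoffs max(K−S,0) = 75.4451 61.1849 43.8829 22.8903 0.0000 0.0000 0.0000 0.0000 0.0000
k=7: (k=7,j=0): S=73.6406, K−S=68.6594, hold=68.6309 ⇒ V=68.6594 exercise | (k=7,j=1): S=89.3483, K−S=52.9517, hold=52.9946 ⇒ V=52.9946 continue | (k=7,j=2): S=108.4065, K−S=33.8935, hold=34.0231 ⇒ V=34.0231 continue | (k=7,j=3): S=131.5298, K−S=10.7702, hold=12.2029 ⇒ V=12.2029 continue | (k=7,j=4): S=159.5853, K−S=0.0000, hold=0.0000 ⇒ V=0.0000 continue | (k=7,j=5): S=193.6251, K−S=0.0000, hold=0.0000 ⇒ V=0.0000 continue | (k=7,j=6): S=234.9257, K−S=0.0000, hold=0.0000 ⇒ V=0.0000 continue | (k=7,j=7): S=285.0358, K−S=0.0000, hold=0.0000 ⇒ V=0.0000 continue
k=6: (k=6,j=0): S=81.1151, K−S=61.1849, hold=61.2103 ⇒ V=61.2103 continue | (k=6,j=1): S=98.4171, K−S=43.8829, hold=44.0500 ⇒ V=44.0500 continue | (k=6,j=2): S=119.4097, K−S=22.8903, hold=23.8042 ⇒ V=23.8042 continue | (k=6,j=3): S=144.8800, K−S=0.0000, hold=6.5054 ⇒ V=6.5054 continue | (k=6,j=4): S=175.7832, K−S=0.0000, hold=0.0000 ⇒ V=0.0000 continue | (k=6,j=5): S=213.2780, K−S=0.0000, hold=0.0000 ⇒ V=0.0000 continue | (k=6,j=6): S=258.7706, K−S=0.0000, hold=0.0000 ⇒ V=0.0000 continue
k=5: (k=5,j=0): S=89.3483, K−S=52.9517, hold=53.0858 ⇒ V=53.0858 continue | (k=5,j=1): S=108.4065, K−S=33.8935, hold=34.5366 ⇒ V=34.5366 continue | (k=5,j=2): S=131.5298, K−S=10.7702, hold=15.7109 ⇒ V=15.7109 continue | (k=5,j=3): S=159.5853, K−S=0.0000, hold=3.4681 ⇒ V=3.4681 continue | (k=5,j=4): S=193.6251, K−S=0.0000, hold=0.0000 ⇒ V=0.0000 continue | (k=5,j=5): S=234.9257, K−S=0.0000, hold=0.0000 ⇒ V=0.0000 continue
k=4: (k=4,j=0): S=98.4171, K−S=43.8829, hold=44.3371 ⇒ V=44.3371 continue | (k=4,j=1): S=119.4097, K−S=22.8903, hold=25.7068 ⇒ V=25.7068 continue | (k=4,j=2): S=144.8800, K−S=0.0000, hold=9.9859 ⇒ V=9.9859 continue | (k=4,j=3): S=175.7832, K−S=0.0000, hold=1.8488 ⇒ V=1.8488 continue | (k=4,j=4): S=213.2780, K−S=0.0000, hold=0.0000 ⇒ V=0.0000 continue
k=3: (k=3,j=0): S=108.4065, K−S=33.8935, hold=35.5731 ⇒ V=35.5731 continue | (k=3,j=1): S=131.5298, K−S=10.7702, hold=18.3413 ⇒ V=18.3413 continue | (k=3,j=2): S=159.5853, K−S=0.0000, hold=6.1820 ⇒ V=6.1820 continue | (k=3,j=3): S=193.6251, K−S=0.0000, hold=0.9856 ⇒ V=0.9856 continue
k=2: (k=2,j=0): S=119.4097, K−S=22.8903, hold=27.4808 ⇒ V=27.4808 continue | (k=2,j=1): S=144.8800, K−S=0.0000, hold=12.6484 ⇒ V=12.6484 continue | (k=2,j=2): S=175.7832, K−S=0.0000, hold=3.7533 ⇒ V=3.7533 continue
k=1: (k=1,j=0): S=131.5298, K−S=10.7702, hold=20.5233 ⇒ V=20.5233 continue | (k=1,j=1): S=159.5853, K−S=0.0000, hold=8.4857 ⇒ V=8.4857 continue
k=0: (k=0,j=0): S=144.8800, K−S=0.0000, hold=14.8814 ⇒ V=14.8814 continue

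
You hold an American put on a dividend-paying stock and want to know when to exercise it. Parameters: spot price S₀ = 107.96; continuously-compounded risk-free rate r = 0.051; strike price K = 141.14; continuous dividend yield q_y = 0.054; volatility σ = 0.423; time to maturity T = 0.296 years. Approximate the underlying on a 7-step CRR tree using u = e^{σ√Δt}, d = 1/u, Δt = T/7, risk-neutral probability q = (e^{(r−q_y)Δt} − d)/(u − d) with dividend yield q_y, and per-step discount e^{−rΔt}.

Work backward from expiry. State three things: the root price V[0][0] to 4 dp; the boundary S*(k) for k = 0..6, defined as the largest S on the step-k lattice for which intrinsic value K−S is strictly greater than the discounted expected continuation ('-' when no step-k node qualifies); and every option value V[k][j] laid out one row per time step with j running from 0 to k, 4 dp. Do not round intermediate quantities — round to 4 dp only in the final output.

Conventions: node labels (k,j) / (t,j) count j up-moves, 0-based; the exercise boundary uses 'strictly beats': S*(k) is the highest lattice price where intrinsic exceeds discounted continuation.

price = 34.4461
boundary = - - 90.7214 98.9661 107.9600 117.7713 128.4742
tree:
34.4461
42.3609 25.9425
50.4186 33.7367 17.5324
57.9764 42.1739 24.6584 9.8154
64.9046 50.4186 33.1800 15.4466 3.6989
71.2556 57.9764 42.1739 23.3687 6.8491 0.2691
77.0775 64.9046 50.4186 33.1800 12.6658 0.5163 0.0000
82.4144 71.2556 57.9764 42.1739 23.3687 0.9903 0.0000 0.0000

Δt=0.04229  u=1.09088  d=0.91669  q=0.47754  discount=0.99785
step 7 (expiry): payoffs max(K−S,0) = 82.4144 71.2556 57.9764 42.1739 23.3687 0.9903 0.0000 0.0000
step 6: (k=6,j=0): S=64.0625, K−S=77.0775, hold=76.9196 ⇒ V=77.0775 exercise | (k=6,j=1): S=76.2354, K−S=64.9046, hold=64.7744 ⇒ V=64.9046 exercise | (k=6,j=2): S=90.7214, K−S=50.4186, hold=50.3214 ⇒ V=50.4186 exercise | (k=6,j=3): S=107.9600, K−S=33.1800, hold=33.1222 ⇒ V=33.1800 exercise | (k=6,j=4): S=128.4742, K−S=12.6658, hold=12.6548 ⇒ V=12.6658 exercise | (k=6,j=5): S=152.8864, K−S=0.0000, hold=0.5163 ⇒ V=0.5163 continue | (k=6,j=6): S=181.9373, K−S=0.0000, hold=0.0000 ⇒ V=0.0000 continue  boundary S*=128.4742
step 5: (k=5,j=0): S=69.8844, K−S=71.2556, hold=71.1109 ⇒ V=71.2556 exercise | (k=5,j=1): S=83.1636, K−S=57.9764, hold=57.8620 ⇒ V=57.9764 exercise | (k=5,j=2): S=98.9661, K−S=42.1739, hold=42.0956 ⇒ V=42.1739 exercise | (k=5,j=3): S=117.7713, K−S=23.3687, hold=23.3333 ⇒ V=23.3687 exercise | (k=5,j=4): S=140.1497, K−S=0.9903, hold=6.8491 ⇒ V=6.8491 continue | (k=5,j=5): S=166.7805, K−S=0.0000, hold=0.2691 ⇒ V=0.2691 continue  boundary S*=117.7713
step 4: (k=4,j=0): S=76.2354, K−S=64.9046, hold=64.7744 ⇒ V=64.9046 exercise | (k=4,j=1): S=90.7214, K−S=50.4186, hold=50.3214 ⇒ V=50.4186 exercise | (k=4,j=2): S=107.9600, K−S=33.1800, hold=33.1222 ⇒ V=33.1800 exercise | (k=4,j=3): S=128.4742, K−S=12.6658, hold=15.4466 ⇒ V=15.4466 continue | (k=4,j=4): S=152.8864, K−S=0.0000, hold=3.6989 ⇒ V=3.6989 continue  boundary S*=107.9600
step 3: (k=3,j=0): S=83.1636, K−S=57.9764, hold=57.8620 ⇒ V=57.9764 exercise | (k=3,j=1): S=98.9661, K−S=42.1739, hold=42.0956 ⇒ V=42.1739 exercise | (k=3,j=2): S=117.7713, K−S=23.3687, hold=24.6584 ⇒ V=24.6584 continue | (k=3,j=3): S=140.1497, K−S=0.9903, hold=9.8154 ⇒ V=9.8154 continue  boundary S*=98.9661
step 2: (k=2,j=0): S=90.7214, K−S=50.4186, hold=50.3214 ⇒ V=50.4186 exercise | (k=2,j=1): S=107.9600, K−S=33.1800, hold=33.7367 ⇒ V=33.7367 continue | (k=2,j=2): S=128.4742, K−S=12.6658, hold=17.5324 ⇒ V=17.5324 continue  boundary S*=90.7214
step 1: (k=1,j=0): S=98.9661, K−S=42.1739, hold=42.3609 ⇒ V=42.3609 continue | (k=1,j=1): S=117.7713, K−S=23.3687, hold=25.9425 ⇒ V=25.9425 continue  boundary S*=-
step 0: (k=0,j=0): S=107.9600, K−S=33.1800, hold=34.4461 ⇒ V=34.4461 continue  boundary S*=-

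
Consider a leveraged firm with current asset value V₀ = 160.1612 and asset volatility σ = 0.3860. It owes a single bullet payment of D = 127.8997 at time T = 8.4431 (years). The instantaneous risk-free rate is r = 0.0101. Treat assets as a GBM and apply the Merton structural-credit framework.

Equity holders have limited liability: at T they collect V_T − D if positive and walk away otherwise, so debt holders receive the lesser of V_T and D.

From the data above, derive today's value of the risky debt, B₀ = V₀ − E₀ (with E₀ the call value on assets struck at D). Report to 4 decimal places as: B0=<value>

B0=77.8056

Work the structural quantities from V₀ = 160.1612 against face 127.8997:
d₁ = [ln(V₀/D) + (r + σ²/2)T] / (σ√T)
   = [ln(160.1612/127.8997) + (0.0101 + 0.5·0.3860²)·8.4431] / (0.3860·√8.4431)
   = [0.224934 + 0.714269] / 1.121601 = 0.837378
d₂ = d₁ − σ√T = 0.837378 − 1.121601 = -0.284223
N(d₁) = 0.798810,  N(d₂) = 0.388120,  e^(−rT) = 0.918259
E₀ = V₀·N(d₁) − D·e^(−rT)·N(d₂)
   = 160.1612·0.798810 − 127.8997·0.918259·0.388120 = 82.355579
B₀ = V₀ − E₀ = 160.1612 − 82.355579 = 77.805621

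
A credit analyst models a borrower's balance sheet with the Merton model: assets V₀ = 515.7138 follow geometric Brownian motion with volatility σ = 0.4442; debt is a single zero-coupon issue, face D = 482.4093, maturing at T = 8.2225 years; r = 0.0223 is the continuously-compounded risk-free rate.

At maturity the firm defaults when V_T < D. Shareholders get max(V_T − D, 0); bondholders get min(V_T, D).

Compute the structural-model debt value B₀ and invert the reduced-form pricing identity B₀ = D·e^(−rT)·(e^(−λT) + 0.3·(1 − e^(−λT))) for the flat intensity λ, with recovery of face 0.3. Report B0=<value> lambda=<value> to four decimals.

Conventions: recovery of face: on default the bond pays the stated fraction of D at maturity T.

With assets at 515.7138 and a single debt payment of 482.4093 at 8.2225 years:
d₁ = [ln(V₀/D) + (r + σ²/2)T] / (σ√T)
   = [ln(515.7138/482.4093) + (0.0223 + 0.5·0.4442²)·8.2225] / (0.4442·√8.2225)
   = [0.066759 + 0.994567] / 1.273739 = 0.833237
d₂ = d₁ − σ√T = 0.833237 − 1.273739 = -0.440502
N(d₁) = 0.797644,  N(d₂) = 0.329787,  e^(−rT) = 0.832467
E₀ = V₀·N(d₁) − D·e^(−rT)·N(d₂)
   = 515.7138·0.797644 − 482.4093·0.832467·0.329787 = 278.917268
B₀ = V₀ − E₀ = 515.7138 − 278.917268 = 236.796532
e^(−λT) = (B₀·e^(rT)/D − 0.3)/(1 − 0.3) = (236.7965·1.201249/482.4093 − 0.3)/0.7 = 0.41378242
λ = −ln(0.41378242)/8.2225 = 0.107317

B0=236.7965 lambda=0.1073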